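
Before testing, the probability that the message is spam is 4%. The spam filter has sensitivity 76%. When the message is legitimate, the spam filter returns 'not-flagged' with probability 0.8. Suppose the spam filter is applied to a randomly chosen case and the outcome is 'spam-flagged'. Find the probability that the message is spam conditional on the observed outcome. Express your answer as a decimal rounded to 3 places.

Write H for 'the message is spam'. Prior odds H:¬H = 0.04/0.96 = 0.041667. For the 'spam-flagged' outcome, the likelihood ratio is 0.76/0.2 = 3.8000.
Posterior odds = 0.041667 × 3.8000 = 0.15833, so P(H|E) = 0.15833/(1+0.15833) = 0.137.

P(H | E) ≈ 0.137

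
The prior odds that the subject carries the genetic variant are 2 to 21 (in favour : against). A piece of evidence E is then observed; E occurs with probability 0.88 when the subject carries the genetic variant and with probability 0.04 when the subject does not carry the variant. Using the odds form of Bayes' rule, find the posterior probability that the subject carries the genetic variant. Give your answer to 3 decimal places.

Posterior probability ≈ 0.677

Prior odds = 2/21 = 0.095238.
Likelihood ratio for E = 0.88/0.04 = 22.000.
Posterior odds = prior odds × LR = 2.0952.
Posterior probability = odds/(1+odds) = 2.0952/3.0952 = 0.677.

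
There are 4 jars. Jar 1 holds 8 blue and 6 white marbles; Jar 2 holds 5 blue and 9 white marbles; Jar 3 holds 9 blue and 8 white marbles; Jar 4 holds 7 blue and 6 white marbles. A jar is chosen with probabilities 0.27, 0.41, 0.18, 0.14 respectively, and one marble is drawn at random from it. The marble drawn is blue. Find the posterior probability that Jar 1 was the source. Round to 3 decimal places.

Tabulate prior·likelihood by source: [1] prior 0.27, lik 0.5714, product 0.1543; [2] prior 0.41, lik 0.3571, product 0.1464; [3] prior 0.18, lik 0.5294, product 0.09529; [4] prior 0.14, lik 0.5385, product 0.07538.
Normalizing constant = 0.47139; the posterior for Jar 1 is its product over the sum, 0.1543/0.47139 = 0.327.

Posterior probability ≈ 0.327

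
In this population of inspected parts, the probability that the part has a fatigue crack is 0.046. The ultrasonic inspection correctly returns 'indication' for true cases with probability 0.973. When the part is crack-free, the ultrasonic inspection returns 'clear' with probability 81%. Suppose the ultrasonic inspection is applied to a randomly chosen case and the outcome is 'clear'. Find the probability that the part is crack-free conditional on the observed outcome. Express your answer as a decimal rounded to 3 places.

Let H be the event that the part has a fatigue crack. P(H) = 0.046, so P(¬H) = 0.954. With E the 'clear' result, P(E|H) = 0.027 and P(E|¬H) = 0.81.
P(E) = 0.027·0.046 + 0.81·0.954 = 0.0012420 + 0.77274 = 0.77398.
By Bayes' theorem, P(H|E) = 0.0012420 / 0.77398 = 0.002. Hence P(¬H|E) = 1 − 0.002 = 0.998.

P(¬H | E) ≈ 0.998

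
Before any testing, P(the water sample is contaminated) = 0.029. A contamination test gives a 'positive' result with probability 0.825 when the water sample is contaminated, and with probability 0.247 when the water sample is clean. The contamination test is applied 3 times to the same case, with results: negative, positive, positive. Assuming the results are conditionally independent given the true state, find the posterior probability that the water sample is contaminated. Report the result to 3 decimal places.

Posterior P(H) ≈ 0.072

Let H be the event that the water sample is contaminated; start with P(H) = 0.029. P('positive'|H) = 0.825, P('positive'|¬H) = 0.247.
Update on result 1 ('negative'): P(H) ← 0.175·0.0290 / (0.175·0.0290 + 0.753·0.9710) = 0.0050750/0.73624 = 0.0069.
Update on result 2 ('positive'): P(H) ← 0.825·0.0069 / (0.825·0.0069 + 0.247·0.9931) = 0.0056868/0.25098 = 0.0227.
Update on result 3 ('positive'): P(H) ← 0.825·0.0227 / (0.825·0.0227 + 0.247·0.9773) = 0.018693/0.26010 = 0.0719.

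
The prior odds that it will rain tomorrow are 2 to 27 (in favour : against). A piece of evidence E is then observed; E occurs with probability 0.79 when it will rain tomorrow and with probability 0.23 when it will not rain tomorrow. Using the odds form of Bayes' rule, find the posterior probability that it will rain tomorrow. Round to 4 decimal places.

Prior odds = 2/27 = 0.074074.
Likelihood ratio for E = 0.79/0.23 = 3.4348.
Posterior odds = prior odds × LR = 0.25443.
Posterior probability = odds/(1+odds) = 0.25443/1.2544 = 0.2028.

Posterior probability ≈ 0.2028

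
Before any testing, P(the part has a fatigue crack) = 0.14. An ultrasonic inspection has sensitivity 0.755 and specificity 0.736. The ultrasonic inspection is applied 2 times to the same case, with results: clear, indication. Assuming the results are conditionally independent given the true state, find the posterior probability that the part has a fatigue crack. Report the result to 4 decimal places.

With H the event that the part has a fatigue crack, the joint likelihood of the observed sequence is P(data|H) = 0.245·0.755 = 0.18498 and P(data|¬H) = 0.736·0.264 = 0.19430.
Bayes: P(H|data) = 0.14·0.18498 / (0.14·0.18498 + 0.86·0.19430) = 0.025897/0.19300 = 0.1342.

Posterior P(H) ≈ 0.1342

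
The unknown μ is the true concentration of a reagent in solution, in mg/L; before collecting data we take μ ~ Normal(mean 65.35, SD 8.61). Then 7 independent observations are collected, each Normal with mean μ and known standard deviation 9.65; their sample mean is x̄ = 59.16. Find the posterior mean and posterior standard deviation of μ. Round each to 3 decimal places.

Posterior mean ≈ 60.102; posterior SD ≈ 3.358

Prior precision 1/τ₀² = 1/8.61² = 0.0134894; data precision n/σ² = 7/9.65² = 0.0751698.
Posterior precision = 0.0134894 + 0.0751698 = 0.0886592, giving posterior SD = 1/√0.0886592 = 3.358.
Posterior mean = (0.0134894·65.35 + 0.0751698·59.16) / 0.0886592 = 60.102.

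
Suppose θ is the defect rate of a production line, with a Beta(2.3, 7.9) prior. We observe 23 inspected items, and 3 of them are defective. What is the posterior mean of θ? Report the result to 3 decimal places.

The binomial likelihood is conjugate to the Beta prior: with 3 successes and 20 failures, the posterior is Beta(2.3+3, 7.9+20) = Beta(5.3, 27.9).
Posterior mean = α/(α+β) = 5.3/33.2 = 0.160.

Posterior mean ≈ 0.160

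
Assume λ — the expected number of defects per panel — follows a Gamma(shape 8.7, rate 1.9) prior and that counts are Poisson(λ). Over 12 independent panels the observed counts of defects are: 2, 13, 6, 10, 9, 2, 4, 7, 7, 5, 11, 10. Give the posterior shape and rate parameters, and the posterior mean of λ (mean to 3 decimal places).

Posterior: Gamma(shape=94.7, rate=13.9); mean ≈ 6.813

Total count ∑xᵢ = 86 over n = 12 panels.
Gamma is conjugate to the Poisson likelihood: posterior is Gamma(shape = 8.7+86 = 94.7, rate = 1.9+12 = 13.9).
Posterior mean = shape/rate = 94.7/13.9 = 6.813.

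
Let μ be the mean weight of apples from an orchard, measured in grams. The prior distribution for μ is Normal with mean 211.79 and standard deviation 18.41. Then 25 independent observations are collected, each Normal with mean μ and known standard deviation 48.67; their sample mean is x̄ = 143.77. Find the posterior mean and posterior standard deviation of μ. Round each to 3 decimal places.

Posterior mean ≈ 158.631; posterior SD ≈ 8.605

Prior precision 1/τ₀² = 1/18.41² = 0.00295048; data precision n/σ² = 25/48.67² = 0.0105540.
Posterior precision = 0.00295048 + 0.0105540 = 0.0135045, giving posterior SD = 1/√0.0135045 = 8.605.
Posterior mean = (0.00295048·211.79 + 0.0105540·143.77) / 0.0135045 = 158.631.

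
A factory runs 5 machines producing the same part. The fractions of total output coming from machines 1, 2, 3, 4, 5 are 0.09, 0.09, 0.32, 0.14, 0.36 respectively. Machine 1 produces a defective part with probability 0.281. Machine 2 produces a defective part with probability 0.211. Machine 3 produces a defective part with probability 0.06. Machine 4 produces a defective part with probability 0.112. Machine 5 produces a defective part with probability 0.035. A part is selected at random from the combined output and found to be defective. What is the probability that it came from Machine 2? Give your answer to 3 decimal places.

Posterior probability ≈ 0.207

P(defective|M1) = 0.281; P(defective|M2) = 0.211; P(defective|M3) = 0.06; P(defective|M4) = 0.112; P(defective|M5) = 0.035.
Prior × likelihood for each source: 0.09·0.281=0.02529, 0.09·0.211=0.01899, 0.32·0.06=0.01920, 0.14·0.112=0.01568, 0.36·0.035=0.01260. Summing gives P(defective) = 0.091760.
P(Machine 2 | defective) = 0.01899 / 0.091760 = 0.207.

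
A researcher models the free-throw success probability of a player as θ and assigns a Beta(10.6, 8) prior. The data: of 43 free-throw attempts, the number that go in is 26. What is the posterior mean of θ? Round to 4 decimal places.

Observing 26 successes and 17 failures updates Beta(10.6, 8) by adding the success and failure counts to the two shape parameters: α = 10.6+26 = 36.6, β = 8+17 = 25.
Posterior mean = α/(α+β) = 36.6/61.6 = 0.5942.

Posterior mean ≈ 0.5942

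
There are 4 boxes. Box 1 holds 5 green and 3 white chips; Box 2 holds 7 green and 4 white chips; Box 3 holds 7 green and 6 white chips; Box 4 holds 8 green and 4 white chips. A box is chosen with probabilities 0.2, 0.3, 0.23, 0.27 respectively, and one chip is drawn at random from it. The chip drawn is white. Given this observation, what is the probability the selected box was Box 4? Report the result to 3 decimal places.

Posterior probability ≈ 0.237

P(white|Box 1) = 0.375; P(white|Box 2) = 0.3636; P(white|Box 3) = 0.4615; P(white|Box 4) = 0.3333.
Prior × likelihood for each source: 0.2·0.375=0.07500, 0.3·0.3636=0.1091, 0.23·0.4615=0.1062, 0.27·0.3333=0.09000. Summing gives P(white) = 0.38024.
P(Box 4 | white) = 0.09000 / 0.38024 = 0.237.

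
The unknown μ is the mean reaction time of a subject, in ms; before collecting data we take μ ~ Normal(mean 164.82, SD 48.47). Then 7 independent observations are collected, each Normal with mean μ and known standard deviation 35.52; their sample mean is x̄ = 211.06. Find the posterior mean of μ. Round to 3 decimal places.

Posterior mean ≈ 207.765

With known σ, the Normal prior is conjugate. Weight on the data is w = (n/σ²)/(n/σ² + 1/τ₀²) = 0.00554820/(0.00554820+0.00042565) = 0.92875.
Posterior mean = w·x̄ + (1−w)·μ₀ = 0.92875·211.06 + 0.071252·164.82 = 207.765.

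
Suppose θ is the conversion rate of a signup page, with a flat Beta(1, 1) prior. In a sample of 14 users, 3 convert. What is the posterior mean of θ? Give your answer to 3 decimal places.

Posterior mean ≈ 0.250

The binomial likelihood is conjugate to the Beta prior: with 3 successes and 11 failures, the posterior is Beta(1+3, 1+11) = Beta(4, 12).
E[θ | data] = 4/(4+12) = 0.250.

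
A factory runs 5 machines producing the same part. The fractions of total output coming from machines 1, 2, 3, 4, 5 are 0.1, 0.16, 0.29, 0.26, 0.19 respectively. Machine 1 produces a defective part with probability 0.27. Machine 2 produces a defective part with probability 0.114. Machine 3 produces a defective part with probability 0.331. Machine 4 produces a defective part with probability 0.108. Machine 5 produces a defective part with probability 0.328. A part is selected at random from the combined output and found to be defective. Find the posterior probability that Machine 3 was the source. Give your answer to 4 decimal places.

Posterior probability ≈ 0.4144

Tabulate prior·likelihood by source: [1] prior 0.1, lik 0.27, product 0.02700; [2] prior 0.16, lik 0.114, product 0.01824; [3] prior 0.29, lik 0.331, product 0.09599; [4] prior 0.26, lik 0.108, product 0.02808; [5] prior 0.19, lik 0.328, product 0.06232.
Normalizing constant = 0.23163; the posterior for Machine 3 is its product over the sum, 0.09599/0.23163 = 0.4144.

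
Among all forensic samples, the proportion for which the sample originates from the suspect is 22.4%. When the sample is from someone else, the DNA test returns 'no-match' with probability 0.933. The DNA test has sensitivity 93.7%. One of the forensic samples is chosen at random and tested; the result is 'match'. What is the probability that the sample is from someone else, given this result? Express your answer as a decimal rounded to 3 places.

Write H for 'the sample originates from the suspect'. Prior odds H:¬H = 0.224/0.776 = 0.28866. For the 'match' outcome, the likelihood ratio is 0.937/0.067 = 13.985.
Posterior odds = 0.28866 × 13.985 = 4.0369, so P(H|E) = 4.0369/(1+4.0369) = 0.801. Then P(¬H|E) = 1 − 0.801 = 0.199.

P(¬H | E) ≈ 0.199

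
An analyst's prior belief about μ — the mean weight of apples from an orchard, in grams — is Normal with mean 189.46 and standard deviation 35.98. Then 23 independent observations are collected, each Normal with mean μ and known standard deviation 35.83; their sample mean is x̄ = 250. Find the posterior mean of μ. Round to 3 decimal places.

Prior precision 1/τ₀² = 1/35.98² = 0.00077246; data precision n/σ² = 23/35.83² = 0.0179157.
Posterior precision = 0.00077246 + 0.0179157 = 0.0186882.
Posterior mean = (0.00077246·189.46 + 0.0179157·250) / 0.0186882 = 247.498.

Posterior mean ≈ 247.498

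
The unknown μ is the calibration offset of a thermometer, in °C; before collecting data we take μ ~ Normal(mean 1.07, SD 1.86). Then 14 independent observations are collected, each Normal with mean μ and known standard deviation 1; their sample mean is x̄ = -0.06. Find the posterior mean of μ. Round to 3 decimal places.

With known σ, the Normal prior is conjugate. Weight on the data is w = (n/σ²)/(n/σ² + 1/τ₀²) = 14.0000/(14.0000+0.289051) = 0.97977.
Posterior mean = w·x̄ + (1−w)·μ₀ = 0.97977·-0.06 + 0.020229·1.07 = -0.037.

Posterior mean ≈ -0.037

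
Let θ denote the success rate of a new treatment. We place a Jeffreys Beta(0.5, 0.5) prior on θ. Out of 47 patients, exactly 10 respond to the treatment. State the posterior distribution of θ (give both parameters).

Observing 10 successes and 37 failures updates Beta(0.5, 0.5) by adding the success and failure counts to the two shape parameters: α = 0.5+10 = 10.5, β = 0.5+37 = 37.5.

Posterior: Beta(10.5, 37.5)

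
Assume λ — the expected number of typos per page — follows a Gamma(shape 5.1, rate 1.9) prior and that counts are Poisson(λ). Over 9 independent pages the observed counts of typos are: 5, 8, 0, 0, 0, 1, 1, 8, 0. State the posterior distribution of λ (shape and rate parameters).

Posterior: Gamma(shape=28.1, rate=10.9)

Total count ∑xᵢ = 23 over n = 9 pages.
Gamma is conjugate to the Poisson likelihood: posterior is Gamma(shape = 5.1+23 = 28.1, rate = 1.9+9 = 10.9).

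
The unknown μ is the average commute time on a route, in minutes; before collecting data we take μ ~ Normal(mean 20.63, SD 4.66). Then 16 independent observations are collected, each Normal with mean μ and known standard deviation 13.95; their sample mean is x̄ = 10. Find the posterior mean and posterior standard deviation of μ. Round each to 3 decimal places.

Posterior mean ≈ 13.816; posterior SD ≈ 2.792

With known σ, the Normal prior is conjugate. Weight on the data is w = (n/σ²)/(n/σ² + 1/τ₀²) = 0.0822189/(0.0822189+0.0460498) = 0.64099.
Posterior mean = w·x̄ + (1−w)·μ₀ = 0.64099·10 + 0.35901·20.63 = 13.816. Posterior variance = 1/(0.0822189+0.0460498) = 7.79613, so SD = 2.792.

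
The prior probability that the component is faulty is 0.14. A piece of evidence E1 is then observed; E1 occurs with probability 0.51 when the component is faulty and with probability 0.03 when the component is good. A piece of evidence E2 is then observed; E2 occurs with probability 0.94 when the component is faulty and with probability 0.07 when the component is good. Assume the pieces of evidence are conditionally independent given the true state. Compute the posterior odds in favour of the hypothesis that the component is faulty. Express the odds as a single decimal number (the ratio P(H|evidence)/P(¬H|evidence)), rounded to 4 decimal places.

Posterior odds ≈ 37.1628

Prior odds = 0.14/(1−0.14) = 0.16279. In log-odds, ln(0.16279) = -1.8153.
Add log likelihood ratios: ln(17.000) + ln(13.429) = 5.4306.
Posterior log-odds = 3.6153, so posterior odds = exp(3.6153) = 37.163.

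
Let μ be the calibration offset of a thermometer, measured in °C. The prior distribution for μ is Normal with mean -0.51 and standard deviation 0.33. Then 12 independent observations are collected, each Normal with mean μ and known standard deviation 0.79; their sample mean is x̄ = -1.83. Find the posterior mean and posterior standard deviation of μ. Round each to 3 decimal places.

Posterior mean ≈ -1.403; posterior SD ≈ 0.188

Prior precision 1/τ₀² = 1/0.33² = 9.18274; data precision n/σ² = 12/0.79² = 19.2277.
Posterior precision = 9.18274 + 19.2277 = 28.4104, giving posterior SD = 1/√28.4104 = 0.188.
Posterior mean = (9.18274·-0.51 + 19.2277·-1.83) / 28.4104 = -1.403.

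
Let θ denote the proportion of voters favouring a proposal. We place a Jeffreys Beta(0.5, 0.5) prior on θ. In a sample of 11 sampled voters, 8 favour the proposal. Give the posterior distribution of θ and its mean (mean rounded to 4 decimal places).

The binomial likelihood is conjugate to the Beta prior: with 8 successes and 3 failures, the posterior is Beta(0.5+8, 0.5+3) = Beta(8.5, 3.5).
E[θ | data] = 8.5/(8.5+3.5) = 0.7083.

Posterior: Beta(8.5, 3.5); mean ≈ 0.7083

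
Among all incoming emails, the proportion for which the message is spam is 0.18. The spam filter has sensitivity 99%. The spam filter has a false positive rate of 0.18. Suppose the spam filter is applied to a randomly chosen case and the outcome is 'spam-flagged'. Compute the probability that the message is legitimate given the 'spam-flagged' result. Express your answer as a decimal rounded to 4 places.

Write H for 'the message is spam'. Prior odds H:¬H = 0.18/0.82 = 0.21951. For the 'spam-flagged' outcome, the likelihood ratio is 0.99/0.18 = 5.5000.
Posterior odds = 0.21951 × 5.5000 = 1.2073, so P(H|E) = 1.2073/(1+1.2073) = 0.5470. Then P(¬H|E) = 1 − 0.5470 = 0.4530.

P(¬H | E) ≈ 0.4530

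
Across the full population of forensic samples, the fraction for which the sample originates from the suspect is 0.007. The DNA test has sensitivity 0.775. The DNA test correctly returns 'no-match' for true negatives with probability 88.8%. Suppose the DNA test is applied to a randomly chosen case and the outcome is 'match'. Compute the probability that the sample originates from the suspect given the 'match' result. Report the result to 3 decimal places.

Write H for 'the sample originates from the suspect'. Prior odds H:¬H = 0.007/0.993 = 0.0070493. For the 'match' outcome, the likelihood ratio is 0.775/0.112 = 6.9196.
Posterior odds = 0.0070493 × 6.9196 = 0.048779, so P(H|E) = 0.048779/(1+0.048779) = 0.047.

P(H | E) ≈ 0.047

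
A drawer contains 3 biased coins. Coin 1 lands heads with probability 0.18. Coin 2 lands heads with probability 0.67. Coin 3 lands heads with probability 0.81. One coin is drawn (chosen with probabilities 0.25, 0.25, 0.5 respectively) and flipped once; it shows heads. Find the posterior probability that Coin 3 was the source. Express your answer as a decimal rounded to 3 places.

P(heads|C1) = 0.18; P(heads|C2) = 0.67; P(heads|C3) = 0.81.
Prior × likelihood for each source: 0.25·0.18=0.04500, 0.25·0.67=0.1675, 0.5·0.81=0.4050. Summing gives P(heads) = 0.61750.
P(Coin 3 | heads) = 0.4050 / 0.61750 = 0.656.

Posterior probability ≈ 0.656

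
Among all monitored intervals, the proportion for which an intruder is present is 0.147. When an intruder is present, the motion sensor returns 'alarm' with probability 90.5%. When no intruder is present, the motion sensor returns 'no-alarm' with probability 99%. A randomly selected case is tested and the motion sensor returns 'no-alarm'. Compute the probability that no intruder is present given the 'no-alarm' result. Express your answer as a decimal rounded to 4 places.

Write H for 'an intruder is present'. Prior odds H:¬H = 0.147/0.853 = 0.17233. For the 'no-alarm' outcome, the likelihood ratio is 0.095/0.99 = 0.095960.
Posterior odds = 0.17233 × 0.095960 = 0.016537, so P(H|E) = 0.016537/(1+0.016537) = 0.0163. Then P(¬H|E) = 1 − 0.0163 = 0.9837.

P(¬H | E) ≈ 0.9837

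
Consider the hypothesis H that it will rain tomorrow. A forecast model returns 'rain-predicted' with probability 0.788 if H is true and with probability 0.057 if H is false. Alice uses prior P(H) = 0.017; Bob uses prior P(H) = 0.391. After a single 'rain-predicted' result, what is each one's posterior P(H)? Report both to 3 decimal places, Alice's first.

Alice: 0.193; Bob: 0.899

The likelihood ratio for a 'rain-predicted' result is 0.788/0.057 = 13.825.
Alice: prior odds 0.017/0.983 = 0.017294; posterior odds 0.23908; posterior probability 0.193.
Bob: prior odds 0.391/0.609 = 0.64204; posterior odds 8.8759; posterior probability 0.899.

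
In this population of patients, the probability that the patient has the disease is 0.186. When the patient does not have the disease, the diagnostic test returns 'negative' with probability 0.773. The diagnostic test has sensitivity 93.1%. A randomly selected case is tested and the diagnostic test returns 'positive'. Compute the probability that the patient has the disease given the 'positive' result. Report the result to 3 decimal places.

Let H be the event that the patient has the disease. P(H) = 0.186, so P(¬H) = 0.814. With E the 'positive' result, P(E|H) = 0.931 and P(E|¬H) = 0.227.
P(E) = 0.931·0.186 + 0.227·0.814 = 0.17317 + 0.18478 = 0.35794.
By Bayes' theorem, P(H|E) = 0.17317 / 0.35794 = 0.484.

P(H | E) ≈ 0.484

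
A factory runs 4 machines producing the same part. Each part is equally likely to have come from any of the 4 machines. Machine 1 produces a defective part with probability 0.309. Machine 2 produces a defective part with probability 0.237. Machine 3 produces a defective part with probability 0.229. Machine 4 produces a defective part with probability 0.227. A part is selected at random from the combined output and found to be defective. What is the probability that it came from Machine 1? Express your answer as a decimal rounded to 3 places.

Posterior probability ≈ 0.308

P(defective|M1) = 0.309; P(defective|M2) = 0.237; P(defective|M3) = 0.229; P(defective|M4) = 0.227.
Prior × likelihood for each source: 0.25·0.309=0.07725, 0.25·0.237=0.05925, 0.25·0.229=0.05725, 0.25·0.227=0.05675. Summing gives P(defective) = 0.25050.
P(Machine 1 | defective) = 0.07725 / 0.25050 = 0.308.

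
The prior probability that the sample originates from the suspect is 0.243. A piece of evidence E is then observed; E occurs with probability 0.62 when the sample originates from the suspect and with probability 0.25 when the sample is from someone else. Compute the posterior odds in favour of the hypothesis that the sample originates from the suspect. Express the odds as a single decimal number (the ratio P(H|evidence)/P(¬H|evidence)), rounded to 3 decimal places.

Prior odds = 0.243/(1−0.243) = 0.32100. In log-odds, ln(0.32100) = -1.1363.
Add log likelihood ratio: ln(2.4800) = 0.90826.
Posterior log-odds = -0.22804, so posterior odds = exp(-0.22804) = 0.79609.

Posterior odds ≈ 0.796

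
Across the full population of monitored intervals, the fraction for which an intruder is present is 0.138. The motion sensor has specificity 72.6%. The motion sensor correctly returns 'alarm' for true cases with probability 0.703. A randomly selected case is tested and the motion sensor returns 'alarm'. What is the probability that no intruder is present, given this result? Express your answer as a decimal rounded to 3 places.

P(¬H | E) ≈ 0.709

Let H be the event that an intruder is present. P(H) = 0.138, so P(¬H) = 0.862. With E the 'alarm' result, P(E|H) = 0.703 and P(E|¬H) = 0.274.
P(E) = 0.703·0.138 + 0.274·0.862 = 0.097014 + 0.23619 = 0.33320.
By Bayes' theorem, P(H|E) = 0.097014 / 0.33320 = 0.291. Hence P(¬H|E) = 1 − 0.291 = 0.709.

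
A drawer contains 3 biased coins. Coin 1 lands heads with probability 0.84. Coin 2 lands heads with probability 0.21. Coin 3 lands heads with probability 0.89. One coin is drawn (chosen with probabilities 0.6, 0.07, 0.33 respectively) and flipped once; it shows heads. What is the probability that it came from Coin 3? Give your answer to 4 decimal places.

Posterior probability ≈ 0.3615

P(heads|C1) = 0.84; P(heads|C2) = 0.21; P(heads|C3) = 0.89.
Prior × likelihood for each source: 0.6·0.84=0.5040, 0.07·0.21=0.01470, 0.33·0.89=0.2937. Summing gives P(heads) = 0.81240.
P(Coin 3 | heads) = 0.2937 / 0.81240 = 0.3615.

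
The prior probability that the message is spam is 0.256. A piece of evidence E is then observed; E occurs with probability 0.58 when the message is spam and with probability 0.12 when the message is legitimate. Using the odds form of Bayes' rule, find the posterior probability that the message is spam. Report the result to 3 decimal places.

Prior odds = 0.256/(1−0.256) = 0.34409. In log-odds, ln(0.34409) = -1.0669.
Add log likelihood ratio: ln(4.8333) = 1.5755.
Posterior log-odds = 0.50867, so posterior odds = exp(0.50867) = 1.6631. Converting, P(H|E) = 1.6631/2.6631 = 0.624.

Posterior probability ≈ 0.624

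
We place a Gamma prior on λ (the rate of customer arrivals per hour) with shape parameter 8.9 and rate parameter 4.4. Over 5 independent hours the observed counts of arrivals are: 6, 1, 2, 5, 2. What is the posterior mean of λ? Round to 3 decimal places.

Posterior mean ≈ 2.649

Total count ∑xᵢ = 16 over n = 5 hours.
Gamma is conjugate to the Poisson likelihood: posterior is Gamma(shape = 8.9+16 = 24.9, rate = 4.4+5 = 9.4).
Posterior mean = shape/rate = 24.9/9.4 = 2.649.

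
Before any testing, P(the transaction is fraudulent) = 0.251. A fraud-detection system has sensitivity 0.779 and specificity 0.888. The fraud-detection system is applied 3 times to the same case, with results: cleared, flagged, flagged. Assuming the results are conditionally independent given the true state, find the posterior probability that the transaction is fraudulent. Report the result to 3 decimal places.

With H the event that the transaction is fraudulent, the joint likelihood of the observed sequence is P(data|H) = 0.221·0.779·0.779 = 0.13411 and P(data|¬H) = 0.888·0.112·0.112 = 0.011139.
Bayes: P(H|data) = 0.251·0.13411 / (0.251·0.13411 + 0.749·0.011139) = 0.033662/0.042005 = 0.8014.

Posterior P(H) ≈ 0.801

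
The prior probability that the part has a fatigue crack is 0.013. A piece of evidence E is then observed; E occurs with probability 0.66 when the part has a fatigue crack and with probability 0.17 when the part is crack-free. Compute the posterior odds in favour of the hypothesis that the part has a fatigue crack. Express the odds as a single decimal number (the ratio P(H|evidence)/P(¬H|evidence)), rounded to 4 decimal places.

Posterior odds ≈ 0.0511

Prior odds = 0.013/(1−0.013) = 0.013171. In log-odds, ln(0.013171) = -4.3297.
Add log likelihood ratio: ln(3.8824) = 1.3564.
Posterior log-odds = -2.9733, so posterior odds = exp(-2.9733) = 0.051135.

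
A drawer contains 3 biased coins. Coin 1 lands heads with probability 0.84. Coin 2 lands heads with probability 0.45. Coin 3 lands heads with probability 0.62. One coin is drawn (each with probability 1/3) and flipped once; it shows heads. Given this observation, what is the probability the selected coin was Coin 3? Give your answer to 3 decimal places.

Posterior probability ≈ 0.325

P(heads|C1) = 0.84; P(heads|C2) = 0.45; P(heads|C3) = 0.62.
Prior × likelihood for each source: 0.333333·0.84=0.2800, 0.333333·0.45=0.1500, 0.333333·0.62=0.2067. Summing gives P(heads) = 0.63667.
P(Coin 3 | heads) = 0.2067 / 0.63667 = 0.325.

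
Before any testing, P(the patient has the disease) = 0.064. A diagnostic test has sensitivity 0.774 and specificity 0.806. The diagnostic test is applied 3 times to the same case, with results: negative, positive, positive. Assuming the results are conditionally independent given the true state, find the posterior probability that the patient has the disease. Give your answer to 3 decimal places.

With H the event that the patient has the disease, the joint likelihood of the observed sequence is P(data|H) = 0.226·0.774·0.774 = 0.13539 and P(data|¬H) = 0.806·0.194·0.194 = 0.030335.
Bayes: P(H|data) = 0.064·0.13539 / (0.064·0.13539 + 0.936·0.030335) = 0.0086650/0.037058 = 0.2338.

Posterior P(H) ≈ 0.234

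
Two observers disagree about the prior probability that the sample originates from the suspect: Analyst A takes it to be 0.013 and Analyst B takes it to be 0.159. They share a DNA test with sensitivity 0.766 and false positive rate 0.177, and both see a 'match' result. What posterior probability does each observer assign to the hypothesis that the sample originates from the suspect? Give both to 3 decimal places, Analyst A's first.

Analyst A: 0.054; Analyst B: 0.450

The likelihood ratio for a 'match' result is 0.766/0.177 = 4.3277.
Analyst A: prior odds 0.013/0.987 = 0.013171; posterior odds 0.057001; posterior probability 0.054.
Analyst B: prior odds 0.159/0.841 = 0.18906; posterior odds 0.81819; posterior probability 0.450.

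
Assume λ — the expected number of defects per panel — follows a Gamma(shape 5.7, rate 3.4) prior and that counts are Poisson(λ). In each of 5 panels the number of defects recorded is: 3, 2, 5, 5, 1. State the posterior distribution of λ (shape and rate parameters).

Posterior: Gamma(shape=21.7, rate=8.4)

Total count ∑xᵢ = 16 over n = 5 panels.
Gamma is conjugate to the Poisson likelihood: posterior is Gamma(shape = 5.7+16 = 21.7, rate = 3.4+5 = 8.4).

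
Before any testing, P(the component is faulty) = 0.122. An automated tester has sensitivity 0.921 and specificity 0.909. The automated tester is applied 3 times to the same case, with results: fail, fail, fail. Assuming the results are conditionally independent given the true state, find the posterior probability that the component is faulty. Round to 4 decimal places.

Let H be the event that the component is faulty; start with P(H) = 0.122. P('fail'|H) = 0.921, P('fail'|¬H) = 0.091.
Update on result 1 ('fail'): P(H) ← 0.921·0.1220 / (0.921·0.1220 + 0.091·0.8780) = 0.11236/0.19226 = 0.5844.
Update on result 2 ('fail'): P(H) ← 0.921·0.5844 / (0.921·0.5844 + 0.091·0.4156) = 0.53826/0.57607 = 0.9344.
Update on result 3 ('fail'): P(H) ← 0.921·0.9344 / (0.921·0.9344 + 0.091·0.0656) = 0.86054/0.86651 = 0.9931.

Posterior P(H) ≈ 0.9931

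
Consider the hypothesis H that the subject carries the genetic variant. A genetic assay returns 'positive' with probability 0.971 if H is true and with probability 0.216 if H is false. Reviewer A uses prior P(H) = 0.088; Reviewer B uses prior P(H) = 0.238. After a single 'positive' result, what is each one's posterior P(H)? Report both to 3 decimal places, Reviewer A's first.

Reviewer A: 0.303; Reviewer B: 0.584

The likelihood ratio for a 'positive' result is 0.971/0.216 = 4.4954.
Reviewer A: prior odds 0.088/0.912 = 0.096491; posterior odds 0.43376; posterior probability 0.303.
Reviewer B: prior odds 0.238/0.762 = 0.31234; posterior odds 1.4041; posterior probability 0.584.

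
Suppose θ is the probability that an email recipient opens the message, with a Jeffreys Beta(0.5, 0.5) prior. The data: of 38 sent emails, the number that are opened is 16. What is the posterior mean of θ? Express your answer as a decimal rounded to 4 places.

Posterior mean ≈ 0.4231

Observing 16 successes and 22 failures updates Beta(0.5, 0.5) by adding the success and failure counts to the two shape parameters: α = 0.5+16 = 16.5, β = 0.5+22 = 22.5.
Posterior mean = α/(α+β) = 16.5/39 = 0.4231.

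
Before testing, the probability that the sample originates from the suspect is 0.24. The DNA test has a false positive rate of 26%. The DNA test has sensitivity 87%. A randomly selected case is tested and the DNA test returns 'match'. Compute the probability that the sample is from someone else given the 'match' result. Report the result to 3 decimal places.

P(¬H | E) ≈ 0.486

Write H for 'the sample originates from the suspect'. Prior odds H:¬H = 0.24/0.76 = 0.31579. For the 'match' outcome, the likelihood ratio is 0.87/0.26 = 3.3462.
Posterior odds = 0.31579 × 3.3462 = 1.0567, so P(H|E) = 1.0567/(1+1.0567) = 0.514. Then P(¬H|E) = 1 − 0.514 = 0.486.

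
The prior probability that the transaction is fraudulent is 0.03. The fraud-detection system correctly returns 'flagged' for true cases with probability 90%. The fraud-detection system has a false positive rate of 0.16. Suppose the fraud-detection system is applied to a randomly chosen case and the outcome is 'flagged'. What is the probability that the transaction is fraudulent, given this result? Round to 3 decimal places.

Let H be the event that the transaction is fraudulent. P(H) = 0.03, so P(¬H) = 0.97. With E the 'flagged' result, P(E|H) = 0.9 and P(E|¬H) = 0.16.
P(E) = 0.9·0.03 + 0.16·0.97 = 0.027000 + 0.15520 = 0.18220.
By Bayes' theorem, P(H|E) = 0.027000 / 0.18220 = 0.148.

P(H | E) ≈ 0.148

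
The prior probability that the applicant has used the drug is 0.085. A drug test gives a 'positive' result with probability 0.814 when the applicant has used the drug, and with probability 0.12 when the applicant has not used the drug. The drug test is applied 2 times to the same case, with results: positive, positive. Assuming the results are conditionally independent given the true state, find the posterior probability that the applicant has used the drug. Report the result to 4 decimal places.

Posterior P(H) ≈ 0.8104

Let H be the event that the applicant has used the drug; start with P(H) = 0.085. P('positive'|H) = 0.814, P('positive'|¬H) = 0.12.
Update on result 1 ('positive'): P(H) ← 0.814·0.0850 / (0.814·0.0850 + 0.12·0.9150) = 0.069190/0.17899 = 0.3866.
Update on result 2 ('positive'): P(H) ← 0.814·0.3866 / (0.814·0.3866 + 0.12·0.6134) = 0.31466/0.38827 = 0.8104.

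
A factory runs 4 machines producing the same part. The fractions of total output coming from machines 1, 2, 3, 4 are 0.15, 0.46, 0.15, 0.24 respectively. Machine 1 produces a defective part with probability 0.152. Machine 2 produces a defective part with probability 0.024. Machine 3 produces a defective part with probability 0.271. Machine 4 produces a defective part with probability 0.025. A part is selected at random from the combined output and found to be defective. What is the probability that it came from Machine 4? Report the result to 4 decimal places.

Posterior probability ≈ 0.0745

Tabulate prior·likelihood by source: [1] prior 0.15, lik 0.152, product 0.02280; [2] prior 0.46, lik 0.024, product 0.01104; [3] prior 0.15, lik 0.271, product 0.04065; [4] prior 0.24, lik 0.025, product 0.006000.
Normalizing constant = 0.080490; the posterior for Machine 4 is its product over the sum, 0.006000/0.080490 = 0.0745.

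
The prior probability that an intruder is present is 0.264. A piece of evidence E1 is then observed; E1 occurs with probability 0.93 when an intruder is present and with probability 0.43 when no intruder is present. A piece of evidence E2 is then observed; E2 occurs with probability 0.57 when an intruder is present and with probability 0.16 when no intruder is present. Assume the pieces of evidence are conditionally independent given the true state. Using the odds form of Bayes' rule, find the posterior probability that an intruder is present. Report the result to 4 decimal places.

Posterior probability ≈ 0.7343

Prior odds = 0.264/(1−0.264) = 0.35870.
Likelihood ratio for E1 = 0.93/0.43 = 2.1628.
Likelihood ratio for E2 = 0.57/0.16 = 3.5625.
Posterior odds = prior odds × LR₁ × LR₂ = 2.7637.
Posterior probability = odds/(1+odds) = 2.7637/3.7637 = 0.7343.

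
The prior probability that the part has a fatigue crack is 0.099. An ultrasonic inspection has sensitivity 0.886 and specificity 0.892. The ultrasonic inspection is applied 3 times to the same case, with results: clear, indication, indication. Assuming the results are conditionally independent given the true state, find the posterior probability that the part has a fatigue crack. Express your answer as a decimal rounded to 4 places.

With H the event that the part has a fatigue crack, the joint likelihood of the observed sequence is P(data|H) = 0.114·0.886·0.886 = 0.089490 and P(data|¬H) = 0.892·0.108·0.108 = 0.010404.
Bayes: P(H|data) = 0.099·0.089490 / (0.099·0.089490 + 0.901·0.010404) = 0.0088595/0.018234 = 0.4859.

Posterior P(H) ≈ 0.4859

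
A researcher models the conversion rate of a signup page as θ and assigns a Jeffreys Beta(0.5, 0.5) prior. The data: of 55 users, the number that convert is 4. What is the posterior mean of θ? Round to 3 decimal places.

Posterior mean ≈ 0.080

The binomial likelihood is conjugate to the Beta prior: with 4 successes and 51 failures, the posterior is Beta(0.5+4, 0.5+51) = Beta(4.5, 51.5).
E[θ | data] = 4.5/(4.5+51.5) = 0.080.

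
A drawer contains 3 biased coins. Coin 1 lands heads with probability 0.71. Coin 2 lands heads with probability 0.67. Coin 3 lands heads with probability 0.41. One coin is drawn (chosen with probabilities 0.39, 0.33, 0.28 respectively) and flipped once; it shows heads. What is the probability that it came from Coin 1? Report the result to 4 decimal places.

Posterior probability ≈ 0.4519

P(heads|C1) = 0.71; P(heads|C2) = 0.67; P(heads|C3) = 0.41.
Prior × likelihood for each source: 0.39·0.71=0.2769, 0.33·0.67=0.2211, 0.28·0.41=0.1148. Summing gives P(heads) = 0.61280.
P(Coin 1 | heads) = 0.2769 / 0.61280 = 0.4519.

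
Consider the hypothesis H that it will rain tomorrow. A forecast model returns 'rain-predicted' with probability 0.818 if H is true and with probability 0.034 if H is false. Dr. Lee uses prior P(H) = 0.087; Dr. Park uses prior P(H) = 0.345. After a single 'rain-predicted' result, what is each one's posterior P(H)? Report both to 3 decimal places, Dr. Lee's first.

The likelihood ratio for a 'rain-predicted' result is 0.818/0.034 = 24.059.
Dr. Lee: prior odds 0.087/0.913 = 0.095290; posterior odds 2.2926; posterior probability 0.696.
Dr. Park: prior odds 0.345/0.655 = 0.52672; posterior odds 12.672; posterior probability 0.927.

Dr. Lee: 0.696; Dr. Park: 0.927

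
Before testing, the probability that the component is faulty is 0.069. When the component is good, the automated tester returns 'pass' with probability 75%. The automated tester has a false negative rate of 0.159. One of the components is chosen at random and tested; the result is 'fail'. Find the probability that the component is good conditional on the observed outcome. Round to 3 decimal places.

Write H for 'the component is faulty'. Prior odds H:¬H = 0.069/0.931 = 0.074114. For the 'fail' outcome, the likelihood ratio is 0.841/0.25 = 3.3640.
Posterior odds = 0.074114 × 3.3640 = 0.24932, so P(H|E) = 0.24932/(1+0.24932) = 0.200. Then P(¬H|E) = 1 − 0.200 = 0.800.

P(¬H | E) ≈ 0.800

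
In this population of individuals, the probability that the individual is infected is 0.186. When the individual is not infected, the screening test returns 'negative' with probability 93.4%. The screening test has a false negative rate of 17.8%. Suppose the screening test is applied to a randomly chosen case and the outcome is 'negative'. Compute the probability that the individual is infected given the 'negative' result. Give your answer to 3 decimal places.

P(H | E) ≈ 0.042

Let H be the event that the individual is infected. P(H) = 0.186, so P(¬H) = 0.814. With E the 'negative' result, P(E|H) = 0.178 and P(E|¬H) = 0.934.
P(E) = 0.178·0.186 + 0.934·0.814 = 0.033108 + 0.76028 = 0.79338.
By Bayes' theorem, P(H|E) = 0.033108 / 0.79338 = 0.042.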